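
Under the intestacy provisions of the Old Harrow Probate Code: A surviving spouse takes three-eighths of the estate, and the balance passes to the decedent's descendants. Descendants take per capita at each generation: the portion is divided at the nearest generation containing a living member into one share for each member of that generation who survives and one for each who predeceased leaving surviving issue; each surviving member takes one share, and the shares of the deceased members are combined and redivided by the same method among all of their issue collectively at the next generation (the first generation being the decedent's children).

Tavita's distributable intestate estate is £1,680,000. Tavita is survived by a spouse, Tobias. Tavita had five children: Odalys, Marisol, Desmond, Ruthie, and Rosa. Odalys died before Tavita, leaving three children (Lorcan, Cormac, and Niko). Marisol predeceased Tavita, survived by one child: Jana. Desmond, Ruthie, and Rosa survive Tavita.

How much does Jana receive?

Tobias takes three-eighths of £1,680,000 = £630,000. The remaining £1,050,000 passes to the descendants.
The descendants' portion (£1,050,000) is divided at the children's generation into 5 shares of £210,000. Desmond, Ruthie, and Rosa each take £210,000. The 2 shares of the deceased (Odalys and Marisol) are combined into a pool of £420,000.
That pool (£420,000) is divided at the grandchildren's generation equally among Lorcan, Cormac, Niko, and Jana: £105,000 each.

Jana receives £105,000.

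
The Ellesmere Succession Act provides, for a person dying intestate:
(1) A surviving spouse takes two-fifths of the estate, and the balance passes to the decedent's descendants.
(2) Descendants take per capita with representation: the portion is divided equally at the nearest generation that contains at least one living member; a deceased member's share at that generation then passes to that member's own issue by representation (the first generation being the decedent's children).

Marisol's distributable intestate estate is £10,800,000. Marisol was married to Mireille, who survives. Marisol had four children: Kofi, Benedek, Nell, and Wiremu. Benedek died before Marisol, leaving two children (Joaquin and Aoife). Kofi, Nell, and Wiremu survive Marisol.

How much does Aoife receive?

Aoife receives £810,000.

Mireille takes two-fifths of £10,800,000 = £4,320,000. The remaining £6,480,000 passes to the descendants.
The descendants' portion (£6,480,000) is divided into 4 shares of £1,620,000: Kofi, Nell, and Wiremu each take £1,620,000; Benedek's £1,620,000 share passes to Benedek's issue.
Benedek's share (£1,620,000) is divided into 2 shares of £810,000: Joaquin and Aoife each take £810,000.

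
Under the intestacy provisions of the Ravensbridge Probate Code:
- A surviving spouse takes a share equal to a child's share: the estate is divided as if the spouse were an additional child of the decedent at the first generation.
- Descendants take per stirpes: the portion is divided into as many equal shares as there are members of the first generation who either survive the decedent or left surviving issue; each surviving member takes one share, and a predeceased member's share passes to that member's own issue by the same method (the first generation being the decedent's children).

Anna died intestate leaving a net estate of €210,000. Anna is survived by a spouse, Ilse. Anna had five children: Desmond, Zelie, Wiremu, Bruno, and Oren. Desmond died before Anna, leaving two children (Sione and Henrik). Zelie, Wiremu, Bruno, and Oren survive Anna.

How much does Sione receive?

Sione receives €17,500.

The spouse counts as an additional share at the children's level, so there are 6 primary shares of €35,000. Ilse takes one such share (€35,000).
The children's combined portion (€175,000) is divided into 5 shares of €35,000: Zelie, Wiremu, Bruno, and Oren each take €35,000; Desmond's €35,000 share passes to Desmond's issue.
Desmond's share (€35,000) is divided into 2 shares of €17,500: Sione and Henrik each take €17,500.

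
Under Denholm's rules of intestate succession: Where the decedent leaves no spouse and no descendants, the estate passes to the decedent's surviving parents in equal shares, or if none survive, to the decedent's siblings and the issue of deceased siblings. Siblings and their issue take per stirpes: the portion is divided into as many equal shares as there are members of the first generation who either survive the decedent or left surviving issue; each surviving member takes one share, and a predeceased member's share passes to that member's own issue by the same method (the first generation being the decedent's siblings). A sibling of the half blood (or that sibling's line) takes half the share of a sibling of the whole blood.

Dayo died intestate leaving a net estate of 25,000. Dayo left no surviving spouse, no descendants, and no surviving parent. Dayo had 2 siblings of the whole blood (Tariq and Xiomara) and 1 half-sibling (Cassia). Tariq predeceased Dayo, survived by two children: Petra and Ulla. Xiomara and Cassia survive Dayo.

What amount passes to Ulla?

Ulla receives 5,000.

The entire 25,000 passes to the siblings and their issue.
Counting each half-blood sibling's line as half a unit, there are 5/2 units in 25,000, so one unit is 10,000. Whole-blood lines (Tariq and Xiomara) take 10,000 each; half-blood lines (Cassia) take 5,000 each.
Tariq's share (10,000) is divided into 2 shares of 5,000: Petra and Ulla each take 5,000.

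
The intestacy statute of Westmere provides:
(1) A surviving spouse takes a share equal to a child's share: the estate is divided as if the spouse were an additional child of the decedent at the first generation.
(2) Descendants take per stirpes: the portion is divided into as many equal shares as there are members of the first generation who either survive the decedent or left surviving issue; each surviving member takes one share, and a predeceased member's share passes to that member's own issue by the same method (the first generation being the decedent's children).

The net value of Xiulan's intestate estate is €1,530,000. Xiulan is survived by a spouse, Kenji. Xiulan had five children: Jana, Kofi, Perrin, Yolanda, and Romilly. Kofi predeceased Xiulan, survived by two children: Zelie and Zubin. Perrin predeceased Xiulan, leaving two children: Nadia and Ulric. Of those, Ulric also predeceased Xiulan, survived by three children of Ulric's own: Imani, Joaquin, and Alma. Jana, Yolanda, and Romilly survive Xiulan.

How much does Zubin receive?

Zubin receives €127,500.

The spouse counts as an additional share at the children's level, so there are 6 primary shares of €255,000. Kenji takes one such share (€255,000).
The children's combined portion (€1,275,000) is divided into 5 shares of €255,000: Jana, Yolanda, and Romilly each take €255,000; Kofi's €255,000 share passes to Kofi's issue; Perrin's €255,000 share passes to Perrin's issue.
Kofi's share (€255,000) is divided into 2 shares of €127,500: Zelie and Zubin each take €127,500.
Perrin's share (€255,000) is divided into 2 shares of €127,500: Nadia takes €127,500; Ulric's €127,500 share passes to Ulric's issue.
Ulric's share (€127,500) is divided into 3 shares of €42,500: Imani, Joaquin, and Alma each take €42,500.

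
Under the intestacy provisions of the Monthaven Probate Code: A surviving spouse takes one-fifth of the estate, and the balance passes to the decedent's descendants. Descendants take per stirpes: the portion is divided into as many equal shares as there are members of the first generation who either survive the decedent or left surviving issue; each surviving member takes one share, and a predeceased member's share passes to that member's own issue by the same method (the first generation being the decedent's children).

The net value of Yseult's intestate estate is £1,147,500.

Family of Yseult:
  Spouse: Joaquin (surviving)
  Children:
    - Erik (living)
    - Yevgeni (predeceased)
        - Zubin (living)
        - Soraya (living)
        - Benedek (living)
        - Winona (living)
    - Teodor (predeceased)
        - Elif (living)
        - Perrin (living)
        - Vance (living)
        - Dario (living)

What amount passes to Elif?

Joaquin takes one-fifth of £1,147,500 = £229,500. The remaining £918,000 passes to the descendants.
The descendants' portion (£918,000) is divided into 3 shares of £306,000: Erik takes £306,000; Yevgeni's £306,000 share passes to Yevgeni's issue; Teodor's £306,000 share passes to Teodor's issue.
Yevgeni's share (£306,000) is divided into 4 shares of £76,500: Zubin, Soraya, Benedek, and Winona each take £76,500.
Teodor's share (£306,000) is divided into 4 shares of £76,500: Elif, Perrin, Vance, and Dario each take £76,500.

Elif receives £76,500.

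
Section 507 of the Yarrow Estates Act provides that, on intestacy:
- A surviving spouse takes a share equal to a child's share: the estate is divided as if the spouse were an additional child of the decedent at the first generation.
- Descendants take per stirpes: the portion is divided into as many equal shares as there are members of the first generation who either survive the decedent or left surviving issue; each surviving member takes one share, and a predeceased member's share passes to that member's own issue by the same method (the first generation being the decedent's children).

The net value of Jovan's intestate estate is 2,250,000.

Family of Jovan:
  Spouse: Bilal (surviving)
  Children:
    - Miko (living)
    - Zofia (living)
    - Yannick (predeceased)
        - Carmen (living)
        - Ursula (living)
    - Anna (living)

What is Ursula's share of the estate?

Ursula receives 225,000.

The spouse counts as an additional share at the children's level, so there are 5 primary shares of 450,000. Bilal takes one such share (450,000).
The children's combined portion (1,800,000) is divided into 4 shares of 450,000: Miko, Zofia, and Anna each take 450,000; Yannick's 450,000 share passes to Yannick's issue.
Yannick's share (450,000) is divided into 2 shares of 225,000: Carmen and Ursula each take 225,000.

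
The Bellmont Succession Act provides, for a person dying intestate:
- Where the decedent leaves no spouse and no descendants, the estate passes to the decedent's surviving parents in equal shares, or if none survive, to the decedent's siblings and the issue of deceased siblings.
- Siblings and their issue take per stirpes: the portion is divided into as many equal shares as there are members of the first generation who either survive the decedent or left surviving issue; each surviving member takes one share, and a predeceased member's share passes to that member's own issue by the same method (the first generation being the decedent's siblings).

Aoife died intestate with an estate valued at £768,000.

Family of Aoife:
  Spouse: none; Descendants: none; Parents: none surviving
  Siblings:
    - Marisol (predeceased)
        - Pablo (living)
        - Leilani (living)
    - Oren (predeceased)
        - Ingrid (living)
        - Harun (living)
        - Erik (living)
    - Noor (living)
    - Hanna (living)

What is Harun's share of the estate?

Harun receives £64,000.

The entire £768,000 passes to the siblings and their issue.
That amount (£768,000) is divided into 4 shares of £192,000: Noor and Hanna each take £192,000; Marisol's £192,000 share passes to Marisol's issue; Oren's £192,000 share passes to Oren's issue.
Marisol's share (£192,000) is divided into 2 shares of £96,000: Pablo and Leilani each take £96,000.
Oren's share (£192,000) is divided into 3 shares of £64,000: Ingrid, Harun, and Erik each take £64,000.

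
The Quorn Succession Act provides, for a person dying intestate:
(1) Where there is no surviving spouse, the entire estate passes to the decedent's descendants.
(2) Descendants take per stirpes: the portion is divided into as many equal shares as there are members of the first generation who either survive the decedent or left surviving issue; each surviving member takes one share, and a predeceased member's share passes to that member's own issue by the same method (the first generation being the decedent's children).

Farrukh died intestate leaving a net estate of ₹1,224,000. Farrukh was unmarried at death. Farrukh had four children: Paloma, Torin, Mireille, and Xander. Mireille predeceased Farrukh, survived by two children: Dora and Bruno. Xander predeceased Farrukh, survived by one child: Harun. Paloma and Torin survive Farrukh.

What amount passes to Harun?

The entire ₹1,224,000 passes to the descendants.
That amount (₹1,224,000) is divided into 4 shares of ₹306,000: Paloma and Torin each take ₹306,000; Mireille's ₹306,000 share passes to Mireille's issue; Xander's ₹306,000 share passes to Xander's issue.
Mireille's share (₹306,000) is divided into 2 shares of ₹153,000: Dora and Bruno each take ₹153,000.
Xander's share (₹306,000) passes entirely to Harun.

Harun receives ₹306,000.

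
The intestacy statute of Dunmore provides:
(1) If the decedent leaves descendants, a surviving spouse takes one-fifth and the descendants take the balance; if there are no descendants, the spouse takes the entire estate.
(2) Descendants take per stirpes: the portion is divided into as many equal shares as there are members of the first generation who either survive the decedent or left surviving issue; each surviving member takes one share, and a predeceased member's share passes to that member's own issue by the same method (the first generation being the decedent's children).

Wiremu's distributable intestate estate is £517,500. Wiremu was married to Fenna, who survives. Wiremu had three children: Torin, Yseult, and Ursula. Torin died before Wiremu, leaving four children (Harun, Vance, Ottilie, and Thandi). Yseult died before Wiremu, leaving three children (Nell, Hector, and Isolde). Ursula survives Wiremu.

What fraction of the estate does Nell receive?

Nell receives 4/45 of the estate.

Fenna takes one-fifth of £517,500 = £103,500. The remaining £414,000 passes to the descendants.
The descendants' portion (£414,000) is divided into 3 shares of £138,000: Ursula takes £138,000; Torin's £138,000 share passes to Torin's issue; Yseult's £138,000 share passes to Yseult's issue.
Torin's share (£138,000) is divided into 4 shares of £34,500: Harun, Vance, Ottilie, and Thandi each take £34,500.
Yseult's share (£138,000) is divided into 3 shares of £46,000: Nell, Hector, and Isolde each take £46,000.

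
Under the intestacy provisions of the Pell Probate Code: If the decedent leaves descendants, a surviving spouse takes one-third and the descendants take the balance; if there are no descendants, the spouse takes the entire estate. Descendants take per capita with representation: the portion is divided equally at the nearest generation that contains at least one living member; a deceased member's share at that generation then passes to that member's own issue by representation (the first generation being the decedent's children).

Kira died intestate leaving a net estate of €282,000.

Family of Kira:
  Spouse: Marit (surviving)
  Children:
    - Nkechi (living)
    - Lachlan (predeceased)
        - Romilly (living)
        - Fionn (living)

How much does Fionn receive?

Fionn receives €47,000.

Marit takes one-third of €282,000 = €94,000. The remaining €188,000 passes to the descendants.
The descendants' portion (€188,000) is divided into 2 shares of €94,000: Nkechi takes €94,000; Lachlan's €94,000 share passes to Lachlan's issue.
Lachlan's share (€94,000) is divided into 2 shares of €47,000: Romilly and Fionn each take €47,000.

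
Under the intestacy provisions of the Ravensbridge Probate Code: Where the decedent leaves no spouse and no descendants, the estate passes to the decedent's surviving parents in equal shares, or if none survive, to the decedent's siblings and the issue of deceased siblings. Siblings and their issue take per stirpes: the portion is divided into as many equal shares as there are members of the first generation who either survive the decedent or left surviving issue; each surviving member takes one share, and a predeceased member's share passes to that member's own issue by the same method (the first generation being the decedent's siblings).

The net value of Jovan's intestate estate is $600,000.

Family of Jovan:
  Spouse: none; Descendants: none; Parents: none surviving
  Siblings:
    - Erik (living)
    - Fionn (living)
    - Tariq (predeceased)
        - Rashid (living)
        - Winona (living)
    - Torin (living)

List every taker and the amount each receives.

The entire $600,000 passes to the siblings and their issue.
That amount ($600,000) is divided into 4 shares of $150,000: Erik, Fionn, and Torin each take $150,000; Tariq's $150,000 share passes to Tariq's issue.
Tariq's share ($150,000) is divided into 2 shares of $75,000: Rashid and Winona each take $75,000.

Erik: $150,000; Fionn: $150,000; Rashid: $75,000; Winona: $75,000; Torin: $150,000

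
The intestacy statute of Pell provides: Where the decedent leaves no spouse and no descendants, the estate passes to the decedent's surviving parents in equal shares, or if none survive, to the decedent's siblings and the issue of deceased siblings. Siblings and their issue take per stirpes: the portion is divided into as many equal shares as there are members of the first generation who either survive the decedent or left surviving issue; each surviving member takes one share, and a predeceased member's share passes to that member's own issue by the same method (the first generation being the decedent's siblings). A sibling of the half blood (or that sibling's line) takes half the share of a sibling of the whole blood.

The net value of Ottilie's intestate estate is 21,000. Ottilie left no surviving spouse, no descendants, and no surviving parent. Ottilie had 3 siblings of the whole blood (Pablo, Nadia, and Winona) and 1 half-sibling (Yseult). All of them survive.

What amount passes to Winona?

The entire 21,000 passes to the siblings and their issue.
Counting each half-blood sibling's line as half a unit, there are 7/2 units in 21,000, so one unit is 6,000. Whole-blood lines (Pablo, Nadia, and Winona) take 6,000 each; half-blood lines (Yseult) take 3,000 each.

Winona receives 6,000.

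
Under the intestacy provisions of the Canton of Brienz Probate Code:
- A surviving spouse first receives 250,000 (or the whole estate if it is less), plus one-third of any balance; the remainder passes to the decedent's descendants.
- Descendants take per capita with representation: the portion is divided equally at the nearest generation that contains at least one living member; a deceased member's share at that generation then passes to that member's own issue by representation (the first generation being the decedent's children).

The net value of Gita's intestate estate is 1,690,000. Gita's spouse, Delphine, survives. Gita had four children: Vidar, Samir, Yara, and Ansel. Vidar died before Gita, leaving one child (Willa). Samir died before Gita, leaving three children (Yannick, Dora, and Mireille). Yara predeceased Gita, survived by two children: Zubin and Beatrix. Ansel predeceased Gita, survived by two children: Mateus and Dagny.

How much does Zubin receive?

Zubin receives 120,000.

Delphine first takes 250,000, leaving a balance of 1,440,000. Delphine then takes one-third of the balance (480,000), for a total of 730,000. The remaining 960,000 passes to the descendants.
No child survives, so the initial division is made at the grandchildren's generation.
The descendants' portion (960,000) is divided into 8 shares of 120,000: Willa, Yannick, Dora, Mireille, Zubin, Beatrix, Mateus, and Dagny each take 120,000.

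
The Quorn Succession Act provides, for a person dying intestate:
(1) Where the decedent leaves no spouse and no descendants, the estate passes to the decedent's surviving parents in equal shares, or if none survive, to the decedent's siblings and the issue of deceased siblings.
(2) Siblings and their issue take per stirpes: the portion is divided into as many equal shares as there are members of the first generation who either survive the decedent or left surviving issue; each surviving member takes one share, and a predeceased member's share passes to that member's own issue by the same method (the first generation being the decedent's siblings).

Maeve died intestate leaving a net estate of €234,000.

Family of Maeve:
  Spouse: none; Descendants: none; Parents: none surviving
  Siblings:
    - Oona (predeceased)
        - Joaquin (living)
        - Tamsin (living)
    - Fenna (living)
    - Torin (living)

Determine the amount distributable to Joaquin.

The entire €234,000 passes to the siblings and their issue.
That amount (€234,000) is divided into 3 shares of €78,000: Fenna and Torin each take €78,000; Oona's €78,000 share passes to Oona's issue.
Oona's share (€78,000) is divided into 2 shares of €39,000: Joaquin and Tamsin each take €39,000.

Joaquin receives €39,000.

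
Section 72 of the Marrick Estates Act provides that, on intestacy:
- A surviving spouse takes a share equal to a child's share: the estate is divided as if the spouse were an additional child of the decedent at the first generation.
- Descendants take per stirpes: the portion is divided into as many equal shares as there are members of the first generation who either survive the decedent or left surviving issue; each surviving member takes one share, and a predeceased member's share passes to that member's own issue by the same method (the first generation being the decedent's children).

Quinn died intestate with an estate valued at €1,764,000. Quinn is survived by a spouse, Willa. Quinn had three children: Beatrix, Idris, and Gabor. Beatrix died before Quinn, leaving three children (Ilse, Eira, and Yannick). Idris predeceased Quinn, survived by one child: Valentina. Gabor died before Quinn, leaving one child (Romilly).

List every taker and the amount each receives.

Willa: €441,000; Ilse: €147,000; Eira: €147,000; Yannick: €147,000; Valentina: €441,000; Romilly: €441,000

The spouse counts as an additional share at the children's level, so there are 4 primary shares of €441,000. Willa takes one such share (€441,000).
The children's combined portion (€1,323,000) is divided into 3 shares of €441,000: Beatrix's €441,000 share passes to Beatrix's issue; Idris's €441,000 share passes to Idris's issue; Gabor's €441,000 share passes to Gabor's issue.
Beatrix's share (€441,000) is divided into 3 shares of €147,000: Ilse, Eira, and Yannick each take €147,000.
Idris's share (€441,000) passes entirely to Valentina.
Gabor's share (€441,000) passes entirely to Romilly.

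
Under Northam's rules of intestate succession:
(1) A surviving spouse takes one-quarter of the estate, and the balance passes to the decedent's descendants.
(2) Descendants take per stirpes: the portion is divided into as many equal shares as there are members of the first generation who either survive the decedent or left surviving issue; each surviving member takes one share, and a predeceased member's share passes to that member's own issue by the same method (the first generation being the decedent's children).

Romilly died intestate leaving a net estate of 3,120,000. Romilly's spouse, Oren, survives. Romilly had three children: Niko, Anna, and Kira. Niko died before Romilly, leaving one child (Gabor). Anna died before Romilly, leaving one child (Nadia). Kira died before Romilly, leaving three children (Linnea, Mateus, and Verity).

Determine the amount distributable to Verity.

Oren takes one-quarter of 3,120,000 = 780,000. The remaining 2,340,000 passes to the descendants.
The descendants' portion (2,340,000) is divided into 3 shares of 780,000: Niko's 780,000 share passes to Niko's issue; Anna's 780,000 share passes to Anna's issue; Kira's 780,000 share passes to Kira's issue.
Niko's share (780,000) passes entirely to Gabor.
Anna's share (780,000) passes entirely to Nadia.
Kira's share (780,000) is divided into 3 shares of 260,000: Linnea, Mateus, and Verity each take 260,000.

Verity receives 260,000.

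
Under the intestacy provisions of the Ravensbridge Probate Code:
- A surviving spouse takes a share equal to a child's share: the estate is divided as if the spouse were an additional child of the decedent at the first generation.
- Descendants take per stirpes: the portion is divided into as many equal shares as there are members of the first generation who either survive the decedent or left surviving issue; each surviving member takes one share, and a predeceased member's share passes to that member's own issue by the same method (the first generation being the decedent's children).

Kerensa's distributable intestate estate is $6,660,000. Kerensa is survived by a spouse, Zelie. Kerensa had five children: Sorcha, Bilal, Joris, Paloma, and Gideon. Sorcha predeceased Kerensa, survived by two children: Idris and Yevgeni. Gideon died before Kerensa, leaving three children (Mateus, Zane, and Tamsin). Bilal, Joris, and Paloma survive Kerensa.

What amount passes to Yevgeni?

The spouse counts as an additional share at the children's level, so there are 6 primary shares of $1,110,000. Zelie takes one such share ($1,110,000).
The children's combined portion ($5,550,000) is divided into 5 shares of $1,110,000: Bilal, Joris, and Paloma each take $1,110,000; Sorcha's $1,110,000 share passes to Sorcha's issue; Gideon's $1,110,000 share passes to Gideon's issue.
Sorcha's share ($1,110,000) is divided into 2 shares of $555,000: Idris and Yevgeni each take $555,000.
Gideon's share ($1,110,000) is divided into 3 shares of $370,000: Mateus, Zane, and Tamsin each take $370,000.

Yevgeni receives $555,000.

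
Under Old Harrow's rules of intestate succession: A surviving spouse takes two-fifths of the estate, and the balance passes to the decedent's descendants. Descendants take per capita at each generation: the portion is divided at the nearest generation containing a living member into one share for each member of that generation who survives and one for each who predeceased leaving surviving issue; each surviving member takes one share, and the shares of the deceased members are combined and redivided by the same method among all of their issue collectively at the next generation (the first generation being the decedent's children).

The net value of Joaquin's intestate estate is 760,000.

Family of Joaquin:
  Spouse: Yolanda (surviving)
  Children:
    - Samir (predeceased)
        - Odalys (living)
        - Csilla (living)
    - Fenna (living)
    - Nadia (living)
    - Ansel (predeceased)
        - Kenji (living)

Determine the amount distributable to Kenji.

Yolanda takes two-fifths of 760,000 = 304,000. The remaining 456,000 passes to the descendants.
The descendants' portion (456,000) is divided at the children's generation into 4 shares of 114,000. Fenna and Nadia each take 114,000. The 2 shares of the deceased (Samir and Ansel) are combined into a pool of 228,000.
That pool (228,000) is divided at the grandchildren's generation equally among Odalys, Csilla, and Kenji: 76,000 each.

Kenji receives 76,000.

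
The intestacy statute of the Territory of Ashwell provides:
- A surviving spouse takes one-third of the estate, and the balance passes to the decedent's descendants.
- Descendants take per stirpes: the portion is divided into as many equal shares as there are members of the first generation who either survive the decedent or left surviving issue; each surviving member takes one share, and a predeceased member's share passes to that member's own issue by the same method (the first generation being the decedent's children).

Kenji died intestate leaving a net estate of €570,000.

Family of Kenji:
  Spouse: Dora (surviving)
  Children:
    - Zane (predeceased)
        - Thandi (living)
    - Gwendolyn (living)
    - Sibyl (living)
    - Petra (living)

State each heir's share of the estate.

Dora takes one-third of €570,000 = €190,000. The remaining €380,000 passes to the descendants.
The descendants' portion (€380,000) is divided into 4 shares of €95,000: Gwendolyn, Sibyl, and Petra each take €95,000; Zane's €95,000 share passes to Zane's issue.
Zane's share (€95,000) passes entirely to Thandi.

Dora: €190,000; Thandi: €95,000; Gwendolyn: €95,000; Sibyl: €95,000; Petra: €95,000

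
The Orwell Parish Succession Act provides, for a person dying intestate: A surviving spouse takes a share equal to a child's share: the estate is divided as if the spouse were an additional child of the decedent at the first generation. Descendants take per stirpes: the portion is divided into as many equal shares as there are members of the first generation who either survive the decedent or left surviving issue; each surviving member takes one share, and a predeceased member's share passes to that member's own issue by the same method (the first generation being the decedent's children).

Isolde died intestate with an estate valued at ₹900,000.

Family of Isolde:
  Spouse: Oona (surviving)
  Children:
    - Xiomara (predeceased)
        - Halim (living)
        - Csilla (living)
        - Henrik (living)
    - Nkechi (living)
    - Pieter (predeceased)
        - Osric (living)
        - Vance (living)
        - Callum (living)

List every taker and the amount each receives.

The spouse counts as an additional share at the children's level, so there are 4 primary shares of ₹225,000. Oona takes one such share (₹225,000).
The children's combined portion (₹675,000) is divided into 3 shares of ₹225,000: Nkechi takes ₹225,000; Xiomara's ₹225,000 share passes to Xiomara's issue; Pieter's ₹225,000 share passes to Pieter's issue.
Xiomara's share (₹225,000) is divided into 3 shares of ₹75,000: Halim, Csilla, and Henrik each take ₹75,000.
Pieter's share (₹225,000) is divided into 3 shares of ₹75,000: Osric, Vance, and Callum each take ₹75,000.

Oona: ₹225,000; Halim: ₹75,000; Csilla: ₹75,000; Henrik: ₹75,000; Nkechi: ₹225,000; Osric: ₹75,000; Vance: ₹75,000; Callum: ₹75,000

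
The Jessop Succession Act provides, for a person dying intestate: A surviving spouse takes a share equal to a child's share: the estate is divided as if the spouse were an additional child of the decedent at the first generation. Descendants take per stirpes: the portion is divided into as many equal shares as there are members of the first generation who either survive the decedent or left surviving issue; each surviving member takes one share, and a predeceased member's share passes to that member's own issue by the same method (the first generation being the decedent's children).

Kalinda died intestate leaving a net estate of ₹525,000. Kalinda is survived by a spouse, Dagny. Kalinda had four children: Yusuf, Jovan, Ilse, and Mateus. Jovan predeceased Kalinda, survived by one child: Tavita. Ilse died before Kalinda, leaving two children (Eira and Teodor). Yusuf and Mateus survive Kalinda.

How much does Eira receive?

Eira receives ₹52,500.

The spouse counts as an additional share at the children's level, so there are 5 primary shares of ₹105,000. Dagny takes one such share (₹105,000).
The children's combined portion (₹420,000) is divided into 4 shares of ₹105,000: Yusuf and Mateus each take ₹105,000; Jovan's ₹105,000 share passes to Jovan's issue; Ilse's ₹105,000 share passes to Ilse's issue.
Jovan's share (₹105,000) passes entirely to Tavita.
Ilse's share (₹105,000) is divided into 2 shares of ₹52,500: Eira and Teodor each take ₹52,500.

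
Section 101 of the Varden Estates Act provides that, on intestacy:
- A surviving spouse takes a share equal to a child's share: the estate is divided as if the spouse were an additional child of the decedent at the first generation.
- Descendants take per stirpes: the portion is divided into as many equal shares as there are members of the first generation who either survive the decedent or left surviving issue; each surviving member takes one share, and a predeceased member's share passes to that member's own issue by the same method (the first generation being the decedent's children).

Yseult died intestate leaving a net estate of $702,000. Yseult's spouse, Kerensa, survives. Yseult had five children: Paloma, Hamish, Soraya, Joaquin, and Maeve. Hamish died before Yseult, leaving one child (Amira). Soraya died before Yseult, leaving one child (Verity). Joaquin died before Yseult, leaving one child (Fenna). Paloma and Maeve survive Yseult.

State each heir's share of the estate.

Kerensa: $117,000; Paloma: $117,000; Amira: $117,000; Verity: $117,000; Fenna: $117,000; Maeve: $117,000

The spouse counts as an additional share at the children's level, so there are 6 primary shares of $117,000. Kerensa takes one such share ($117,000).
The children's combined portion ($585,000) is divided into 5 shares of $117,000: Paloma and Maeve each take $117,000; Hamish's $117,000 share passes to Hamish's issue; Soraya's $117,000 share passes to Soraya's issue; Joaquin's $117,000 share passes to Joaquin's issue.
Hamish's share ($117,000) passes entirely to Amira.
Soraya's share ($117,000) passes entirely to Verity.
Joaquin's share ($117,000) passes entirely to Fenna.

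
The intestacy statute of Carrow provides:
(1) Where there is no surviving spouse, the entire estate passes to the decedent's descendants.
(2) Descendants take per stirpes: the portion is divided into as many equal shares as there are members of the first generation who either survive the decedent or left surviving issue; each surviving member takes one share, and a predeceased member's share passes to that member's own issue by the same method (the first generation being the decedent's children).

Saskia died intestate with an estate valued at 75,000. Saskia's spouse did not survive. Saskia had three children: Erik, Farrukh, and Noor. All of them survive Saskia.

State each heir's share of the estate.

Erik: 25,000; Farrukh: 25,000; Noor: 25,000

The entire 75,000 passes to the descendants.
That amount (75,000) is divided into 3 shares of 25,000: Erik, Farrukh, and Noor each take 25,000.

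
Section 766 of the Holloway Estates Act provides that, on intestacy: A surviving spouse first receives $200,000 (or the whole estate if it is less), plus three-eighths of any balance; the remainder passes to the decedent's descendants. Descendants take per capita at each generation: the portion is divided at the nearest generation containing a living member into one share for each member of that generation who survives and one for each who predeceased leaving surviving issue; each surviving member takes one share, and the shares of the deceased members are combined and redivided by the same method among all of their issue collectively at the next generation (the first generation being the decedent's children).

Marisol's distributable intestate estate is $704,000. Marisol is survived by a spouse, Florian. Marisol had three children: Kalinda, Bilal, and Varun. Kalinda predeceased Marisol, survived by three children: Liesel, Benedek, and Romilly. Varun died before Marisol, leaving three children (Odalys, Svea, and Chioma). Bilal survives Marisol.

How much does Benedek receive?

Florian first takes $200,000, leaving a balance of $504,000. Florian then takes three-eighths of the balance ($189,000), for a total of $389,000. The remaining $315,000 passes to the descendants.
The descendants' portion ($315,000) is divided at the children's generation into 3 shares of $105,000. Bilal takes $105,000. The 2 shares of the deceased (Kalinda and Varun) are combined into a pool of $210,000.
That pool ($210,000) is divided at the grandchildren's generation equally among Liesel, Benedek, Romilly, Odalys, Svea, and Chioma: $35,000 each.

Benedek receives $35,000.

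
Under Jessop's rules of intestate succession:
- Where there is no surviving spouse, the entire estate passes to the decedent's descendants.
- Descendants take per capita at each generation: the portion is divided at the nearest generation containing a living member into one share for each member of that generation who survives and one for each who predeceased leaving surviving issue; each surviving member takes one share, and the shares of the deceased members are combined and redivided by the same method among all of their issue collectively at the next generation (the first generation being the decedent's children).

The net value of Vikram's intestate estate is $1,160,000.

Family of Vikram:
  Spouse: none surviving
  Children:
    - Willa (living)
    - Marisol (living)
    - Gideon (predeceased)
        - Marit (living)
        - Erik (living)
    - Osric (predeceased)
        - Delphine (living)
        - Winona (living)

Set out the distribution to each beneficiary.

Willa: $290,000; Marisol: $290,000; Marit: $145,000; Erik: $145,000; Delphine: $145,000; Winona: $145,000

The entire $1,160,000 passes to the descendants.
That amount ($1,160,000) is divided at the children's generation into 4 shares of $290,000. Willa and Marisol each take $290,000. The 2 shares of the deceased (Gideon and Osric) are combined into a pool of $580,000.
That pool ($580,000) is divided at the grandchildren's generation equally among Marit, Erik, Delphine, and Winona: $145,000 each.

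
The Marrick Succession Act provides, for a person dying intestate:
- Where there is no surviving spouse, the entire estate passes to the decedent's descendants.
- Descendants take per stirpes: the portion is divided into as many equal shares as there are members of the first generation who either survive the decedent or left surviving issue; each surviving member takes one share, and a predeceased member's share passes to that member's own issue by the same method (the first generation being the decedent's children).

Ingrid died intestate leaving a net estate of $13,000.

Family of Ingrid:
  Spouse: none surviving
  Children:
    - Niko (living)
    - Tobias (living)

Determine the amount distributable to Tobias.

Tobias receives $6,500.

The entire $13,000 passes to the descendants.
That amount ($13,000) is divided into 2 shares of $6,500: Niko and Tobias each take $6,500.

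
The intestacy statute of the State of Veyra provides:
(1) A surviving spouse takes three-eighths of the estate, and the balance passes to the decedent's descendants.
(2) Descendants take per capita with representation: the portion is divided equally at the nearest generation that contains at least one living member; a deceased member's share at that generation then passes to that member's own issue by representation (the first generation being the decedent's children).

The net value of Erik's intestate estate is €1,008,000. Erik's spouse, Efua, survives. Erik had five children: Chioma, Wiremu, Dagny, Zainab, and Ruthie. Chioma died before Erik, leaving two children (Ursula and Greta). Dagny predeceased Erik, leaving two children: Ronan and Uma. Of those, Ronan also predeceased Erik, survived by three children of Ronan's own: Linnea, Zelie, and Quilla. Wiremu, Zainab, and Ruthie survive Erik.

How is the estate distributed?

Efua takes three-eighths of €1,008,000 = €378,000. The remaining €630,000 passes to the descendants.
The descendants' portion (€630,000) is divided into 5 shares of €126,000: Wiremu, Zainab, and Ruthie each take €126,000; Chioma's €126,000 share passes to Chioma's issue; Dagny's €126,000 share passes to Dagny's issue.
Chioma's share (€126,000) is divided into 2 shares of €63,000: Ursula and Greta each take €63,000.
Dagny's share (€126,000) is divided into 2 shares of €63,000: Uma takes €63,000; Ronan's €63,000 share passes to Ronan's issue.
Ronan's share (€63,000) is divided into 3 shares of €21,000: Linnea, Zelie, and Quilla each take €21,000.

Efua: €378,000; Ursula: €63,000; Greta: €63,000; Wiremu: €126,000; Linnea: €21,000; Zelie: €21,000; Quilla: €21,000; Uma: €63,000; Zainab: €126,000; Ruthie: €126,000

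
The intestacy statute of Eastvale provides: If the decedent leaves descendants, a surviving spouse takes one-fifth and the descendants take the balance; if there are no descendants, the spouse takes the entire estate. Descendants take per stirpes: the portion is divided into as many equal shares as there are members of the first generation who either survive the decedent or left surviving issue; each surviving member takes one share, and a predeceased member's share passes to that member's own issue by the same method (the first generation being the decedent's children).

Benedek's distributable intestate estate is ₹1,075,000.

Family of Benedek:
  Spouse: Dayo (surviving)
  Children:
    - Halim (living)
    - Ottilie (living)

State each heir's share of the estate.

Dayo takes one-fifth of ₹1,075,000 = ₹215,000. The remaining ₹860,000 passes to the descendants.
The descendants' portion (₹860,000) is divided into 2 shares of ₹430,000: Halim and Ottilie each take ₹430,000.

Dayo: ₹215,000; Halim: ₹430,000; Ottilie: ₹430,000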